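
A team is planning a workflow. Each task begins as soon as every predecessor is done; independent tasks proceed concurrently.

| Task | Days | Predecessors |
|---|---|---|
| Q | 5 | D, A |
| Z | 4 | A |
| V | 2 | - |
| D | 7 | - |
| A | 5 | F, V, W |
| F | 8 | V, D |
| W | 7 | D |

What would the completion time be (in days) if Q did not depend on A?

With the dependency in place, D→F→A→Q = 7+8+5+5 = 25 sets the finish at 25 days.
Without A→Q, Q's earliest start moves from 20 to 7.
After: D→F→A→Z = 7+8+5+4 = 24 → 24 days.

24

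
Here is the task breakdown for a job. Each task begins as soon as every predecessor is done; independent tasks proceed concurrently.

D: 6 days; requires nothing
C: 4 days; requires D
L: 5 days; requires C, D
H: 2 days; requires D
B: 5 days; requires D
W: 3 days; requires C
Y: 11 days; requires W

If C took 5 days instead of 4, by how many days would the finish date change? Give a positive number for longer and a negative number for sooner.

1

Baseline: D→C→W→Y = 6+4+3+11 = 24 → 24 days.
Since C is critical, the +1 change carries straight to that chain (now 25 days).
The critical path is still D→C→W→Y; finish is now 25 days.
Change in finish: 25 − 24 = +1 days.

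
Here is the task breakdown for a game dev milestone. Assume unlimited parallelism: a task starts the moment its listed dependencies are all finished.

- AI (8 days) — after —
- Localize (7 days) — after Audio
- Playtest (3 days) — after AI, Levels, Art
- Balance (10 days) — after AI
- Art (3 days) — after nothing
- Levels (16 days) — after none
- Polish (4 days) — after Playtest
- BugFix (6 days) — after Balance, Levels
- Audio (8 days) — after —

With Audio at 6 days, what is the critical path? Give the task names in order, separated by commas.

AI, Balance, BugFix

Baseline: AI→Balance→BugFix = 8+10+6 = 24 → 24 days.
The longest path through Audio is only 15 days, so Audio has float 9.
The critical path is still AI→Balance→BugFix; finish is now 24 days.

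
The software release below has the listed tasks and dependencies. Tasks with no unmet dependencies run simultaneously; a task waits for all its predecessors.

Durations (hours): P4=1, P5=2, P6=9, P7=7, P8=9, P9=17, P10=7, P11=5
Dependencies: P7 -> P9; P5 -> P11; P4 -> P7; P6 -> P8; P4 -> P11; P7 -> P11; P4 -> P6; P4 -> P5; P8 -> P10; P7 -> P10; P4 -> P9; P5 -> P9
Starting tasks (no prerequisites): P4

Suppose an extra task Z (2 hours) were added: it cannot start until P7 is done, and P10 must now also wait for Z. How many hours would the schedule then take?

26

Originally the schedule takes 26 hours.
With Z inserted, P10 now waits for max(P8, P7, Z).
New critical path: P4→P6→P8→P10 = 1+9+9+7 = 26 ⇒ 26 hours.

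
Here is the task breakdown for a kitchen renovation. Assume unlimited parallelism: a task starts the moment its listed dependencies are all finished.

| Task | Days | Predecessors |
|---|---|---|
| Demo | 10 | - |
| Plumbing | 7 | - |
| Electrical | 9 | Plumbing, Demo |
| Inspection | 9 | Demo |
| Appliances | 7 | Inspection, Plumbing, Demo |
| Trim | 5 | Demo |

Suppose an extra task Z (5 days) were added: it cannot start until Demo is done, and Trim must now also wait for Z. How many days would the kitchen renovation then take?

26

Originally the kitchen renovation takes 26 days.
With Z inserted, Trim now waits for max(Demo, Z).
New critical path: Demo→Inspection→Appliances = 10+9+7 = 26 ⇒ 26 days.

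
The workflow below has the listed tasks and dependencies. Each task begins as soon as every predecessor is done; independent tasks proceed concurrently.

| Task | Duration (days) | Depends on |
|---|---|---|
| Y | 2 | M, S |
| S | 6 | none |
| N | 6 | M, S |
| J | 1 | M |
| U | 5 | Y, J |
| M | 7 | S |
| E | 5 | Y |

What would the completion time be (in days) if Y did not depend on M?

19

Before: longest chain S→M→Y→E = 6+7+2+5 = 20, finish 20.
Without M→Y, Y's earliest start moves from 13 to 6.
New critical path: S→M→N = 6+7+6 = 19 ⇒ 19 days.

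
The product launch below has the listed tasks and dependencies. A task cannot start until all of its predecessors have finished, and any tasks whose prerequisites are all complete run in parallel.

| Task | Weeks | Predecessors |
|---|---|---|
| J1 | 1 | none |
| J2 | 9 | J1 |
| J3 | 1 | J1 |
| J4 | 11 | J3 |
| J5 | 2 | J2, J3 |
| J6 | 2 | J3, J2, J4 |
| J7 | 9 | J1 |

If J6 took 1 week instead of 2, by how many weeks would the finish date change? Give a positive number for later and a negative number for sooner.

-1

Critical path before the change: J1→J3→J4→J6 = 1+1+11+2 = 15 giving 15 weeks.
J6 is on the critical path; changing it to 1 makes that path 14 weeks.
That remains the longest chain; total 14 weeks.
Change in finish: 14 − 15 = -1 weeks.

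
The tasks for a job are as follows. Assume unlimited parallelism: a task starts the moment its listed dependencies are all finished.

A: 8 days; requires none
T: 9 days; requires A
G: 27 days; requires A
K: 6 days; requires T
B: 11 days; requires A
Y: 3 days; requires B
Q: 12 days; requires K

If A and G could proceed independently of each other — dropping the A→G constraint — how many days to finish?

35

Original critical path: A→T→K→Q = 8+9+6+12 = 35 ⇒ 35 days.
Without A→G, G's earliest start moves from 8 to 0.
The longest chain is now A→T→K→Q = 8+9+6+12 = 35, so the plan takes 35 days.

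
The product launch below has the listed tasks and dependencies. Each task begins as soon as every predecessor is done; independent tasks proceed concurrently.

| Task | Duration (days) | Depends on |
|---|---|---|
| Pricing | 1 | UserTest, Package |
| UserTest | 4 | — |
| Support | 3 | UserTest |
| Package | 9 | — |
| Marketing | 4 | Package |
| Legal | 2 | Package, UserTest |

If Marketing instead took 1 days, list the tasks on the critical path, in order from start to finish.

Package, Legal

The binding path is Package→Marketing = 9+4 = 13; finish at 13 days.
Since Marketing is critical, the -3 change carries straight to that chain (now 10 days).
The binding chain switches to Package→Legal = 9+2 = 11; finish 11 days.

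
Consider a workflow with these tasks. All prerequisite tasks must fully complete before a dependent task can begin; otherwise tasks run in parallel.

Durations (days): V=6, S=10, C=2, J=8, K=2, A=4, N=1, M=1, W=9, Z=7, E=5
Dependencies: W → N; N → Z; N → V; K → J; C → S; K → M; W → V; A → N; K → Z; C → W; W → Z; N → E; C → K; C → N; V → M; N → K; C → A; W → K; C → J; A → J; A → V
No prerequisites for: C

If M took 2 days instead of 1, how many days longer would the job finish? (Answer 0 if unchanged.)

Actual critical path: C→W→N→K→J = 2+9+1+2+8 = 22 ⇒ 22 days.
M is off the critical path — its longest chain is 19 days, giving 3 of slack.
The critical path is still C→W→N→K→J; finish is now 22 days.
Change in finish: 22 − 22 = +0 days.

0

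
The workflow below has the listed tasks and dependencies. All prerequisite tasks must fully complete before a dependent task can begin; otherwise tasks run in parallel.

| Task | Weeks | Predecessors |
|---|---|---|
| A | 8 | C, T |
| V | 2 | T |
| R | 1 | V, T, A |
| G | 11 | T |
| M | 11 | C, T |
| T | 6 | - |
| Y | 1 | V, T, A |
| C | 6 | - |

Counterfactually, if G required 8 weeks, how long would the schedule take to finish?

17

Critical path before the change: T→G = 6+11 = 17 giving 17 weeks.
G lies on that path, so at 8 weeks the path becomes 14 weeks.
New critical path: T→M = 6+11 = 17 ⇒ 17 weeks.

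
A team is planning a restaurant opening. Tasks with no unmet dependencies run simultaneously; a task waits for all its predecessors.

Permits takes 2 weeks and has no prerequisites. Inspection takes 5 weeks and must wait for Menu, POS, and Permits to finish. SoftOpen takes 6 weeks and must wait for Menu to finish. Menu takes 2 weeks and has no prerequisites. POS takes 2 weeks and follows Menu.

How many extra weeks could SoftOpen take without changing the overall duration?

Menu→POS→Inspection = 2+2+5 = 9 sets the makespan at 9 weeks.
The longest chain containing SoftOpen totals 8 weeks.
Slack of SoftOpen = 3 − 2 = 1 week.

1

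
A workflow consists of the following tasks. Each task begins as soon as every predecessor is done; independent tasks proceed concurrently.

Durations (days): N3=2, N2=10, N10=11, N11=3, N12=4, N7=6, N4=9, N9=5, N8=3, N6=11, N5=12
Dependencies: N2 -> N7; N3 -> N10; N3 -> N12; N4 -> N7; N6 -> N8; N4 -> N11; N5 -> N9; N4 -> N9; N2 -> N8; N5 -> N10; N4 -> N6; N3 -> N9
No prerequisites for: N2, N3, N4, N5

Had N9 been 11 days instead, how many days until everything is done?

Actual critical path: N4→N6→N8 = 9+11+3 = 23 ⇒ 23 days.
N9 has 6 days of float (longest path through it is 17).
That remains the longest chain; total 23 days.

23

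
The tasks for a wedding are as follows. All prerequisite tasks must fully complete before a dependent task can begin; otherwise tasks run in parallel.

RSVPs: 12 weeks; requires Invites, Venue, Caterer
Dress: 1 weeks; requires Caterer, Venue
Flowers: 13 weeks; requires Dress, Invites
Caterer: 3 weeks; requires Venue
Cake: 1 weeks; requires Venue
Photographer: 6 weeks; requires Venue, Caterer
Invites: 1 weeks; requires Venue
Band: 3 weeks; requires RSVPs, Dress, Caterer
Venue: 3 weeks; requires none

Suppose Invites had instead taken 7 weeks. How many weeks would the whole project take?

Critical path before the change: Venue→Caterer→RSVPs→Band = 3+3+12+3 = 21 giving 21 weeks.
Invites has 2 weeks of float (longest path through it is 19).
New critical path: Venue→Invites→RSVPs→Band = 3+7+12+3 = 25 ⇒ 25 weeks.

25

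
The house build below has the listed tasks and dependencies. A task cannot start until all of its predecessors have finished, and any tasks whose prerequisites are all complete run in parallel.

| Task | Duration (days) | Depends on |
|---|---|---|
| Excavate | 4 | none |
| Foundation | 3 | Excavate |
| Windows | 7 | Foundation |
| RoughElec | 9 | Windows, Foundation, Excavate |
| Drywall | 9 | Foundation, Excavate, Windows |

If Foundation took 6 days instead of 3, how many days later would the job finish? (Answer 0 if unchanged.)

Actual critical path: Excavate→Foundation→Windows→RoughElec = 4+3+7+9 = 23 ⇒ 23 days.
Since Foundation is critical, the +3 change carries straight to that chain (now 26 days).
The critical path is still Excavate→Foundation→Windows→RoughElec; finish is now 26 days.
Change in finish: 26 − 23 = +3 days.

3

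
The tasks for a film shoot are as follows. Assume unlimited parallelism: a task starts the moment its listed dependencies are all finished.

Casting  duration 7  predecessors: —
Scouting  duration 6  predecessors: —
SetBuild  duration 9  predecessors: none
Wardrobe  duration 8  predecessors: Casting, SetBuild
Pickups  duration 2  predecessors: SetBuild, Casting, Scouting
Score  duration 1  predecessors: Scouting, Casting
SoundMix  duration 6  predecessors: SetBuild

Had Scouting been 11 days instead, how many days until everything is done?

The binding path is SetBuild→Wardrobe = 9+8 = 17; finish at 17 days.
The longest path through Scouting is only 8 days, so Scouting has float 9.
That remains the longest chain; total 17 days.

17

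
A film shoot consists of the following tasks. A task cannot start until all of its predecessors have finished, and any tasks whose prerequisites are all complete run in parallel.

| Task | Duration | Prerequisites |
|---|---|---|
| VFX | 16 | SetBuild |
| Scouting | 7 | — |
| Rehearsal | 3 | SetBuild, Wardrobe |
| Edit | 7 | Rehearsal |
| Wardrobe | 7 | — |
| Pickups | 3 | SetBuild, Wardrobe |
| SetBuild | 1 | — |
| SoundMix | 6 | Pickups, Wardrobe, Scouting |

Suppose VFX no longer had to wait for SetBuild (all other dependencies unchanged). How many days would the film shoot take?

17

With the dependency in place, SetBuild→VFX = 1+16 = 17 sets the finish at 17 days.
Without SetBuild→VFX, VFX's earliest start moves from 1 to 0.
New critical path: Wardrobe→Rehearsal→Edit = 7+3+7 = 17 ⇒ 17 days.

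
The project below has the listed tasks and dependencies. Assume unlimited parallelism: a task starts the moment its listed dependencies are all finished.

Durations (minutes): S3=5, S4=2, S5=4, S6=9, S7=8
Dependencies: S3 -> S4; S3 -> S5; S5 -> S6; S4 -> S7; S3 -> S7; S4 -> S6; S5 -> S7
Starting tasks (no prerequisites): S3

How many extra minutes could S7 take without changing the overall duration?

1

Critical path: S3→S5→S6 = 5+4+9 = 18, so the finish is 18 minutes.
S7 finishes as early as 17 and must finish by 18.
Float = 18 − 17 = 1.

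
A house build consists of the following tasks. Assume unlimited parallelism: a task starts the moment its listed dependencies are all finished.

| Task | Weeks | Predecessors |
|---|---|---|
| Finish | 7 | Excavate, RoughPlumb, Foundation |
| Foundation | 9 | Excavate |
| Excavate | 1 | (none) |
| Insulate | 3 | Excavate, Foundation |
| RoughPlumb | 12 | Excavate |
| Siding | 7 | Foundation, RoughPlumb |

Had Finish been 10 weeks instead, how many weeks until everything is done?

23

Critical path before the change: Excavate→RoughPlumb→Finish = 1+12+7 = 20 giving 20 weeks.
Finish lies on that path, so at 10 weeks the path becomes 23 weeks.
The critical path is still Excavate→RoughPlumb→Finish; finish is now 23 weeks.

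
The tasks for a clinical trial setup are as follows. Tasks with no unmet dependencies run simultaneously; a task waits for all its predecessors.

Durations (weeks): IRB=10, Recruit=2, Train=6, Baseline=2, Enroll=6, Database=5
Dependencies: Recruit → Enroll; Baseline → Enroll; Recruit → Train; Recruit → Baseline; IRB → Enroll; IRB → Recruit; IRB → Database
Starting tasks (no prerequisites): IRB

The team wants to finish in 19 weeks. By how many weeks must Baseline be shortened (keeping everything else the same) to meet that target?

1

Current finish: 20 weeks; target: 19.
Baseline is on every critical path, so each week cut from Baseline cuts the finish by one (this holds down to a finish of 19).
Need 20 − 19 = 1 week off Baseline → Baseline becomes 1 week, finish becomes 19.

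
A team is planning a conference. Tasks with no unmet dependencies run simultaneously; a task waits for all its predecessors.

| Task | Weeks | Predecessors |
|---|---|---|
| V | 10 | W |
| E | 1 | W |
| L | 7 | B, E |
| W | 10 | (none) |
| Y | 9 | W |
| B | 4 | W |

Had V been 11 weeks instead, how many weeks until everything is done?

21

The binding path is W→B→L = 10+4+7 = 21; finish at 21 weeks.
V has 1 week of float (longest path through it is 20).
The critical path is still W→B→L; finish is now 21 weeks.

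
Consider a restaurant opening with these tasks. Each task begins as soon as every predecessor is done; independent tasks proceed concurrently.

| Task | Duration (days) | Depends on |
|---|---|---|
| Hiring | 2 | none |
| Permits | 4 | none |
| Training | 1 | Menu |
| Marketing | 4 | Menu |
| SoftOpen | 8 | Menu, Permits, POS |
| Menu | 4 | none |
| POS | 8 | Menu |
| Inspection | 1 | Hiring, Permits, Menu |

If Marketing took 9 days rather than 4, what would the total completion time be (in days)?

20

Baseline: Menu→POS→SoftOpen = 4+8+8 = 20 → 20 days.
Marketing is off the critical path — its longest chain is 8 days, giving 12 of slack.
No other chain overtakes it, so the finish is 20 days.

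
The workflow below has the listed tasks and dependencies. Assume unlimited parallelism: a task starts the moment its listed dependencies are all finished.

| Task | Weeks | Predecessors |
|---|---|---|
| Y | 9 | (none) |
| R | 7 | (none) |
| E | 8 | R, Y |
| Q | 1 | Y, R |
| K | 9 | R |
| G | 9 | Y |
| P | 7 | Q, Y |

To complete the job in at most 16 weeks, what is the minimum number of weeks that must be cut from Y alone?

Current finish: 18 weeks; target: 16.
Y is on every critical path, so each week cut from Y cuts the finish by one (this holds down to a finish of 16).
Need 18 − 16 = 2 weeks off Y → Y becomes 7 weeks, finish becomes 16.

2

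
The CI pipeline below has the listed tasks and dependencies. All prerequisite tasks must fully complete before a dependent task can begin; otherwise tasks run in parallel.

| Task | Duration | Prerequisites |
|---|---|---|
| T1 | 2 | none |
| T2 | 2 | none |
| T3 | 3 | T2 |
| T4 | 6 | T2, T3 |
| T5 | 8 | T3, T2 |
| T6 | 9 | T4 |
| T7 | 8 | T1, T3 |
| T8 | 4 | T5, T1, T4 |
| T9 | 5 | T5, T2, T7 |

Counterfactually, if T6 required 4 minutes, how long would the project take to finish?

The binding path is T2→T3→T4→T6 = 2+3+6+9 = 20; finish at 20 minutes.
T6 is on the critical path; changing it to 4 makes that path 15 minutes.
Now T2→T3→T5→T9 = 2+3+8+5 = 18 is longest, so the finish becomes 18 minutes.

18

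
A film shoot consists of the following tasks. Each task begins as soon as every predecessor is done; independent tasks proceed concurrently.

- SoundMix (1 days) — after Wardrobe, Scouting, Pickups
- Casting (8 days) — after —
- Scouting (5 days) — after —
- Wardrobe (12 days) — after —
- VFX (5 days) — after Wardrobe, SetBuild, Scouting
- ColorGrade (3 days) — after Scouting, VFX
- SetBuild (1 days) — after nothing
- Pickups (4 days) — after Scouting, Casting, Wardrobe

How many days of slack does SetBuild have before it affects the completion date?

Wardrobe→VFX→ColorGrade = 12+5+3 = 20 sets the makespan at 20 days.
Longest path through SetBuild: 9 days (earliest finish 1, latest finish 12).
So SetBuild can slip 12 − 1 = 11 days.

11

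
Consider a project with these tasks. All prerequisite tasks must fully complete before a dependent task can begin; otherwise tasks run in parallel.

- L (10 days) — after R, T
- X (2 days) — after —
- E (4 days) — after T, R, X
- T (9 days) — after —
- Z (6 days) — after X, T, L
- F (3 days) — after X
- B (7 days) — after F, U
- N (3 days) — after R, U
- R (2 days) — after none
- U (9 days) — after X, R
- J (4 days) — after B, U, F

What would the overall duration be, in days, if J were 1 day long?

Actual critical path: T→L→Z = 9+10+6 = 25 ⇒ 25 days.
J is off the critical path — its longest chain is 22 days, giving 3 of slack.
That remains the longest chain; total 25 days.

25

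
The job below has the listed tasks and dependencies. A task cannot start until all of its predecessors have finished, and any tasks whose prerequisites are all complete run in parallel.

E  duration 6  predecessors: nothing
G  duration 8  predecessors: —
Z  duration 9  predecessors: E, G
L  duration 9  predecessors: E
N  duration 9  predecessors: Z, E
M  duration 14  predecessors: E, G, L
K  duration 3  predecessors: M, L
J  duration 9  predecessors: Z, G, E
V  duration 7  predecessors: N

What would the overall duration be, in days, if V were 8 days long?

Critical path before the change: G→Z→N→V = 8+9+9+7 = 33 giving 33 days.
Since V is critical, the +1 change carries straight to that chain (now 34 days).
The critical path is still G→Z→N→V; finish is now 34 days.

34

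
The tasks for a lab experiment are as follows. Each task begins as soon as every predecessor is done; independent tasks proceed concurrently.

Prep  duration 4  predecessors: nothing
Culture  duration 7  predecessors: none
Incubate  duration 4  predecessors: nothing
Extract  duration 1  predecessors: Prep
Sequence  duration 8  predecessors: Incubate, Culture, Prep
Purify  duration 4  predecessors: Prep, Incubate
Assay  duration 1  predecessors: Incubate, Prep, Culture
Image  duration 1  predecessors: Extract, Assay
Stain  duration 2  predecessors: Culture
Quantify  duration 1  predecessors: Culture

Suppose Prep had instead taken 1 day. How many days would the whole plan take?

15

Critical path before the change: Culture→Sequence = 7+8 = 15 giving 15 days.
Prep has 3 days of float (longest path through it is 12).
No other chain overtakes it, so the finish is 15 days.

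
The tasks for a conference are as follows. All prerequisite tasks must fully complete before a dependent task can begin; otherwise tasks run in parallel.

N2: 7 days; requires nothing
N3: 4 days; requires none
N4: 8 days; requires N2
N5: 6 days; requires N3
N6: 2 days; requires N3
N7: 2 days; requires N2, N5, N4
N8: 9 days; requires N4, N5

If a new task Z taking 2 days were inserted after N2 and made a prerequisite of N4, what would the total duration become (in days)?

Originally the job takes 24 days.
With Z inserted, N4 now waits for max(N2, Z).
New critical path: N2→Z→N4→N8 = 7+2+8+9 = 26 ⇒ 26 days.

26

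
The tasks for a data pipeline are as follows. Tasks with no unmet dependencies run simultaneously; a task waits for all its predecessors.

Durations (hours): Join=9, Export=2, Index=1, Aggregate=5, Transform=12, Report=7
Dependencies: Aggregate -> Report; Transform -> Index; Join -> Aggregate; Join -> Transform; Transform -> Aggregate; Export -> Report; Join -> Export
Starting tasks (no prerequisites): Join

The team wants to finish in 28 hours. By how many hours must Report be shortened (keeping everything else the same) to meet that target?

5

Current finish: 33 hours; target: 28.
Report is on every critical path, so each hour cut from Report cuts the finish by one (this holds down to a finish of 27).
Need 33 − 28 = 5 hours off Report → Report becomes 2 hours, finish becomes 28.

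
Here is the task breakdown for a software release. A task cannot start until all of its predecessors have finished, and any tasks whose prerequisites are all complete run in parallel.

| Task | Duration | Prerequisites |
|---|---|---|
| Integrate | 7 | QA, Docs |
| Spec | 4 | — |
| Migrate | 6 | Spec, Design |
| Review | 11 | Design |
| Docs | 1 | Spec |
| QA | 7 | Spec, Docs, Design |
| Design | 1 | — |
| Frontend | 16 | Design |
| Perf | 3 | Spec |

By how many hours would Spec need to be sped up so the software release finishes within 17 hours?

2

Current finish: 19 hours; target: 17.
Spec is on every critical path, so each hour cut from Spec cuts the finish by one (this holds down to a finish of 17).
Need 19 − 17 = 2 hours off Spec → Spec becomes 2 hours, finish becomes 17.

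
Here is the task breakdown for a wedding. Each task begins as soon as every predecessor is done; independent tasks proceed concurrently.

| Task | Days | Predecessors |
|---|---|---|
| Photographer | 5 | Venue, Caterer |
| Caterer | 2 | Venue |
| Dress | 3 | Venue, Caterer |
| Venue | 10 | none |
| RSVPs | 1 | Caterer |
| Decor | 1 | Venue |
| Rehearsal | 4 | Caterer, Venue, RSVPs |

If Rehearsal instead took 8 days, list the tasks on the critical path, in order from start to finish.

Venue, Caterer, RSVPs, Rehearsal

Actual critical path: Venue→Caterer→RSVPs→Rehearsal = 10+2+1+4 = 17 ⇒ 17 days.
Rehearsal is on the critical path; changing it to 8 makes that path 21 days.
No other chain overtakes it, so the finish is 21 days.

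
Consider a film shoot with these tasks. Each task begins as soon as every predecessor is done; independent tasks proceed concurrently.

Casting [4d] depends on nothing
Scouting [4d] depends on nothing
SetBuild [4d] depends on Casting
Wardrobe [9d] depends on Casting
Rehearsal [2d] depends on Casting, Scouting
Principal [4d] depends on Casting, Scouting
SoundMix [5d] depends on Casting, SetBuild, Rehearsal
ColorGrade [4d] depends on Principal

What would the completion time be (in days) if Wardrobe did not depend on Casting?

Before: longest chain Casting→SetBuild→SoundMix = 4+4+5 = 13, finish 13.
Without Casting→Wardrobe, Wardrobe's earliest start moves from 4 to 0.
After: Casting→SetBuild→SoundMix = 4+4+5 = 13 → 13 days.

13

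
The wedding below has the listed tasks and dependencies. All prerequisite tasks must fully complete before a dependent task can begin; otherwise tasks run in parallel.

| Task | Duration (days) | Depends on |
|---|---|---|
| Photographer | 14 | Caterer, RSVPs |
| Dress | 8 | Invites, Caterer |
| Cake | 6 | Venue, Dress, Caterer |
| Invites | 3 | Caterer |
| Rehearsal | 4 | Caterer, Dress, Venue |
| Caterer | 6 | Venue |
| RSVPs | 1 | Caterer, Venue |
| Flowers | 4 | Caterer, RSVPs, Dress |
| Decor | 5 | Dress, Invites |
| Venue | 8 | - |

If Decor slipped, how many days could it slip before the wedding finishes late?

Venue→Caterer→Invites→Dress→Cake = 8+6+3+8+6 = 31 sets the makespan at 31 days.
Decor finishes as early as 30 and must finish by 31.
Float = 31 − 30 = 1.

1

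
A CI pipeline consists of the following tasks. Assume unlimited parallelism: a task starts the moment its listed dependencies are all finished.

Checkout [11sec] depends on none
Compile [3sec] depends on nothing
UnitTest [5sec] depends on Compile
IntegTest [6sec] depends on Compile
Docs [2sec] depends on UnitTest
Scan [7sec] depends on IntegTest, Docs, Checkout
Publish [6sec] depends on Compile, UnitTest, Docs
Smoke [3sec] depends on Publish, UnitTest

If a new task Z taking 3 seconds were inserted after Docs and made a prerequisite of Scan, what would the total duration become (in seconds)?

20

Originally the CI pipeline takes 19 seconds.
With Z inserted, Scan now waits for max(IntegTest, Docs, Checkout, Z).
New critical path: Compile→UnitTest→Docs→Z→Scan = 3+5+2+3+7 = 20 ⇒ 20 seconds.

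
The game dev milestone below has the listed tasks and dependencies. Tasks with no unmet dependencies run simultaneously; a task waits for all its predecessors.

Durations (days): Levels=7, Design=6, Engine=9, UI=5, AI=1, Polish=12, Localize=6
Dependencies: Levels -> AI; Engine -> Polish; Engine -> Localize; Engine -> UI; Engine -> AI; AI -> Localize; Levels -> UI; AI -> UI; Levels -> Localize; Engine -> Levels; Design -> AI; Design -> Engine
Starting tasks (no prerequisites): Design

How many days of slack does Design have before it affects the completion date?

Critical path: Design→Engine→Levels→AI→Localize = 6+9+7+1+6 = 29, so the finish is 29 days.
The longest chain containing Design totals 29 days.
Slack of Design = 0 − 0 = 0 days.

0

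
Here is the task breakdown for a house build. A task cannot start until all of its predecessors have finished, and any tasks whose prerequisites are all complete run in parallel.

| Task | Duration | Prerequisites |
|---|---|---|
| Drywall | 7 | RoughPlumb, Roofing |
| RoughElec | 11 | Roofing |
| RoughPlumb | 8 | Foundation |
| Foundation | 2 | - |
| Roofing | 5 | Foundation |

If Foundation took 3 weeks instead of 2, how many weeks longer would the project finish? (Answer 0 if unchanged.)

Baseline: Foundation→Roofing→RoughElec = 2+5+11 = 18 → 18 weeks.
Foundation lies on that path, so at 3 weeks the path becomes 19 weeks.
That remains the longest chain; total 19 weeks.
Change in finish: 19 − 18 = +1 weeks.

1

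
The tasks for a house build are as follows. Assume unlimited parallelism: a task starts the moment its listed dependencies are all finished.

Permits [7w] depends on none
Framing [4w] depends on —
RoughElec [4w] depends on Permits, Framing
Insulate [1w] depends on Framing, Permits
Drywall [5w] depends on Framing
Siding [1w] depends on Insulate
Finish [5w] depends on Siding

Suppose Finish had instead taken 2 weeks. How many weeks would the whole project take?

As given, the longest chain is Permits→Insulate→Siding→Finish = 7+1+1+5 = 14, so the finish is 14 weeks.
Finish lies on that path, so at 2 weeks the path becomes 11 weeks.
Now Permits→RoughElec = 7+4 = 11 is longest, so the finish becomes 11 weeks.

11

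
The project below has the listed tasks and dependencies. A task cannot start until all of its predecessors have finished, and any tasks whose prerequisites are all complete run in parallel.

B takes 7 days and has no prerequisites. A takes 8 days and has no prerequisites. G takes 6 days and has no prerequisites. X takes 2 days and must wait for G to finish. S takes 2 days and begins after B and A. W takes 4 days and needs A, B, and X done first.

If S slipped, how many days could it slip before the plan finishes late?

Critical path: A→W = 8+4 = 12, so the finish is 12 days.
Longest path through S: 10 days (earliest finish 10, latest finish 12).
Float = 12 − 10 = 2.

2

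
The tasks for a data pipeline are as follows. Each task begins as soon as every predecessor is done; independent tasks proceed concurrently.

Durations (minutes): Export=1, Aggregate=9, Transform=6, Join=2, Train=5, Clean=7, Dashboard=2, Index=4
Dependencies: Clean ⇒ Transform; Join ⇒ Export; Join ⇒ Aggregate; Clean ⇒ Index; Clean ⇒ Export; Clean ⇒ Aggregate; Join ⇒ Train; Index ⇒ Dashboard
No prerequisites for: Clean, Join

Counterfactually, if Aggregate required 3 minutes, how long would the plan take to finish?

The binding path is Clean→Aggregate = 7+9 = 16; finish at 16 minutes.
Since Aggregate is critical, the -6 change carries straight to that chain (now 10 minutes).
The binding chain switches to Clean→Transform = 7+6 = 13; finish 13 minutes.

13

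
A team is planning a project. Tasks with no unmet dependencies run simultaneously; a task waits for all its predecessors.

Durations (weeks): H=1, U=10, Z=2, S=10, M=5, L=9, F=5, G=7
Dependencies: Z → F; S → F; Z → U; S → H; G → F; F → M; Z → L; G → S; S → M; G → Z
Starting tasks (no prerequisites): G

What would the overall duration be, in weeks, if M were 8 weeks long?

30

Baseline: G→S→F→M = 7+10+5+5 = 27 → 27 weeks.
Since M is critical, the +3 change carries straight to that chain (now 30 weeks).
No other chain overtakes it, so the finish is 30 weeks.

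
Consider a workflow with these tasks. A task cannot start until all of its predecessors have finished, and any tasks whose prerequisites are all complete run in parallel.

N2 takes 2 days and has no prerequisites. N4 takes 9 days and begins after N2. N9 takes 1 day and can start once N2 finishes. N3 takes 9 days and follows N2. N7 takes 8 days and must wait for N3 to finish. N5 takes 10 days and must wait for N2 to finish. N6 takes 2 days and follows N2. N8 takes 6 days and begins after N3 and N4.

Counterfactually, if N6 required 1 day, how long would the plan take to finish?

19

As given, the longest chain is N2→N3→N7 = 2+9+8 = 19, so the finish is 19 days.
N6 has 15 days of float (longest path through it is 4).
That remains the longest chain; total 19 days.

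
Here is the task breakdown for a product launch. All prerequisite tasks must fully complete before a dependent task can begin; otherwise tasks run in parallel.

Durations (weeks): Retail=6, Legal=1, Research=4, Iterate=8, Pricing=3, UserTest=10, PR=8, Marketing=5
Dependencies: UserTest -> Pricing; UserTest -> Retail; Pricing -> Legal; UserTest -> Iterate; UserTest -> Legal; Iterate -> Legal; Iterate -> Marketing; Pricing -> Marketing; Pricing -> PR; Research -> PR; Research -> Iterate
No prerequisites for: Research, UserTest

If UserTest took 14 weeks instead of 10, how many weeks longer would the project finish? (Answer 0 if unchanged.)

4

Baseline: UserTest→Iterate→Marketing = 10+8+5 = 23 → 23 weeks.
Since UserTest is critical, the +4 change carries straight to that chain (now 27 weeks).
The critical path is still UserTest→Iterate→Marketing; finish is now 27 weeks.
Change in finish: 27 − 23 = +4 weeks.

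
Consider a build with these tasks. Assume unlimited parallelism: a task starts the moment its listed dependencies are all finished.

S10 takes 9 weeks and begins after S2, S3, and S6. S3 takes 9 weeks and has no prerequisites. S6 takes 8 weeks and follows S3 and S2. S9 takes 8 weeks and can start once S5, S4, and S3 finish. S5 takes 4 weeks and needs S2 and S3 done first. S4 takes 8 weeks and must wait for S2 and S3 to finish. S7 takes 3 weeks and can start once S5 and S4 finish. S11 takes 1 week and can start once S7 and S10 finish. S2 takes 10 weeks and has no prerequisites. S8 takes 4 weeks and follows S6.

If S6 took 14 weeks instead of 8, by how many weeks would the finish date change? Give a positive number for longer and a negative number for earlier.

The binding path is S2→S6→S10→S11 = 10+8+9+1 = 28; finish at 28 weeks.
Since S6 is critical, the +6 change carries straight to that chain (now 34 weeks).
No other chain overtakes it, so the finish is 34 weeks.
Change in finish: 34 − 28 = +6 weeks.

6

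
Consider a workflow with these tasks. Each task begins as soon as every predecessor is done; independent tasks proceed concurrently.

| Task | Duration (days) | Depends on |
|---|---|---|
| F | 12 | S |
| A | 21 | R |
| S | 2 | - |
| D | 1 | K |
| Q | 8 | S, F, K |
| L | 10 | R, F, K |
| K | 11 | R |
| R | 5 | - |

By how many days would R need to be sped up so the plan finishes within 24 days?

Current finish: 26 days; target: 24.
R is on every critical path, so each day cut from R cuts the finish by one (this holds down to a finish of 24).
Need 26 − 24 = 2 days off R → R becomes 3 days, finish becomes 24.

2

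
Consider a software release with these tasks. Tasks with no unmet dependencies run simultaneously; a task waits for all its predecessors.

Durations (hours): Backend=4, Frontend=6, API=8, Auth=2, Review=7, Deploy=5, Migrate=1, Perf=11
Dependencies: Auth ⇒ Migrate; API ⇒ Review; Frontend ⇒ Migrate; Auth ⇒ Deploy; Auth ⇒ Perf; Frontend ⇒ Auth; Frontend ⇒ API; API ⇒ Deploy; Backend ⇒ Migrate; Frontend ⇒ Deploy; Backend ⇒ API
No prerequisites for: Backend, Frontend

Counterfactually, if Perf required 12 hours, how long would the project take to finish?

21

Baseline: Frontend→API→Review = 6+8+7 = 21 → 21 hours.
Perf is off the critical path — its longest chain is 19 hours, giving 2 of slack.
The critical path is still Frontend→API→Review; finish is now 21 hours.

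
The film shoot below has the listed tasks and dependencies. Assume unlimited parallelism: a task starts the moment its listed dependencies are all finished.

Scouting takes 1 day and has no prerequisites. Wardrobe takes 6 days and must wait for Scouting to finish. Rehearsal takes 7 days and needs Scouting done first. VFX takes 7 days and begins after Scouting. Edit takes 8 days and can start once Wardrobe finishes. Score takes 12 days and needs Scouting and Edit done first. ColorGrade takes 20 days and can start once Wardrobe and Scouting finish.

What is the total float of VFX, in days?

Scouting→Wardrobe→Edit→Score = 1+6+8+12 = 27 sets the makespan at 27 days.
Longest path through VFX: 8 days (earliest finish 8, latest finish 27).
So VFX can slip 27 − 8 = 19 days.

19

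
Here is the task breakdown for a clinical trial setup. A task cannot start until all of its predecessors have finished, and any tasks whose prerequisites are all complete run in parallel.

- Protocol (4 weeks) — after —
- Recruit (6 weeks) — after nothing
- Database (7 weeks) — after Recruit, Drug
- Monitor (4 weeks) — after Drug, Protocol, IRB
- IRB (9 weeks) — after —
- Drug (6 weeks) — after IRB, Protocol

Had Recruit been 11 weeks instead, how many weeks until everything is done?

22

Baseline: IRB→Drug→Database = 9+6+7 = 22 → 22 weeks.
Recruit has 9 weeks of float (longest path through it is 13).
The critical path is still IRB→Drug→Database; finish is now 22 weeks.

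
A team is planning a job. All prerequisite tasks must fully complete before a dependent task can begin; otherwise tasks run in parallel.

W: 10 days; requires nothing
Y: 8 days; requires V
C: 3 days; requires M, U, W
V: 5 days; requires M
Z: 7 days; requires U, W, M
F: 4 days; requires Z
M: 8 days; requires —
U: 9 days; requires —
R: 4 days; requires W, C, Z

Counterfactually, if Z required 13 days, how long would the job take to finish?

27

Critical path before the change: W→Z→F = 10+7+4 = 21 giving 21 days.
Z is on the critical path; changing it to 13 makes that path 27 days.
The critical path is still W→Z→F; finish is now 27 days.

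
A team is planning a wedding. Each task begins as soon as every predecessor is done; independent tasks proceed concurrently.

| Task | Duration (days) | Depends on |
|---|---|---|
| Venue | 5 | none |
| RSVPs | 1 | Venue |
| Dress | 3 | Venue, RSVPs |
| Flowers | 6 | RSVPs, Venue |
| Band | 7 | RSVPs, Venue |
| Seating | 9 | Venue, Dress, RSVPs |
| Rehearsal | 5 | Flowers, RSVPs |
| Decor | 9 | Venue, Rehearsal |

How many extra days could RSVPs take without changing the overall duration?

0

Venue→RSVPs→Flowers→Rehearsal→Decor = 5+1+6+5+9 = 26 sets the makespan at 26 days.
The longest chain containing RSVPs totals 26 days.
Float = 26 − 26 = 0.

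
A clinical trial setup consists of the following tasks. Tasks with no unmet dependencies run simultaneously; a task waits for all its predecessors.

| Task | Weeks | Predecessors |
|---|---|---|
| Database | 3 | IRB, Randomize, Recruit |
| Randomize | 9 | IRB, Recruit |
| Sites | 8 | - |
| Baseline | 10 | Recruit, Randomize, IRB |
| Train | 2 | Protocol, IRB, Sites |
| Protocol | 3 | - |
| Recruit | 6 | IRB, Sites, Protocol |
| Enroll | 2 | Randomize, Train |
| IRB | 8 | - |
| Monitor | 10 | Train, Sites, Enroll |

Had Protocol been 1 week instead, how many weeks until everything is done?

35

As given, the longest chain is IRB→Recruit→Randomize→Enroll→Monitor = 8+6+9+2+10 = 35, so the finish is 35 weeks.
The longest path through Protocol is only 30 weeks, so Protocol has float 5.
That remains the longest chain; total 35 weeks.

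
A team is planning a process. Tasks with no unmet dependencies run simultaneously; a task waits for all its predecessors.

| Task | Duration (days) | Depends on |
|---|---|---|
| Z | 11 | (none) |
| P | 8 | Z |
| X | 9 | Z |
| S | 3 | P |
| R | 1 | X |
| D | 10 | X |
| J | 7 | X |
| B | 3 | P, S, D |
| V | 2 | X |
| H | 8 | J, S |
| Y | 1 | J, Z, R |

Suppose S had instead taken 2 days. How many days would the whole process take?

35

As given, the longest chain is Z→X→J→H = 11+9+7+8 = 35, so the finish is 35 days.
S is off the critical path — its longest chain is 30 days, giving 5 of slack.
No other chain overtakes it, so the finish is 35 days.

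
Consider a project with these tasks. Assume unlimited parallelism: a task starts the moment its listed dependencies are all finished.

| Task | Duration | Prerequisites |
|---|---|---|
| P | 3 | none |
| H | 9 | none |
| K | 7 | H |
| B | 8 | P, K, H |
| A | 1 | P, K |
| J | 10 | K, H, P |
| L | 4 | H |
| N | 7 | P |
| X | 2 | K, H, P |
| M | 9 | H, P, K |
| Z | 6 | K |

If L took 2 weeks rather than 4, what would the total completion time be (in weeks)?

Actual critical path: H→K→J = 9+7+10 = 26 ⇒ 26 weeks.
L is off the critical path — its longest chain is 13 weeks, giving 13 of slack.
The critical path is still H→K→J; finish is now 26 weeks.

26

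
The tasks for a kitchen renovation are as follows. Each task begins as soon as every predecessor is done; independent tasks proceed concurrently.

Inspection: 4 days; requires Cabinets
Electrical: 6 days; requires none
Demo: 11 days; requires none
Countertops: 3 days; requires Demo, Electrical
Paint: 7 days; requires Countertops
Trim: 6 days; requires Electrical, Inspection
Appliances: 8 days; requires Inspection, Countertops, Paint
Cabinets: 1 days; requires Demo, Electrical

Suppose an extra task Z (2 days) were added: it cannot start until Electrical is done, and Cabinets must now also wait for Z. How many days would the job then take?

Originally the job takes 29 days.
With Z inserted, Cabinets now waits for max(Demo, Electrical, Z).
New critical path: Demo→Countertops→Paint→Appliances = 11+3+7+8 = 29 ⇒ 29 days.

29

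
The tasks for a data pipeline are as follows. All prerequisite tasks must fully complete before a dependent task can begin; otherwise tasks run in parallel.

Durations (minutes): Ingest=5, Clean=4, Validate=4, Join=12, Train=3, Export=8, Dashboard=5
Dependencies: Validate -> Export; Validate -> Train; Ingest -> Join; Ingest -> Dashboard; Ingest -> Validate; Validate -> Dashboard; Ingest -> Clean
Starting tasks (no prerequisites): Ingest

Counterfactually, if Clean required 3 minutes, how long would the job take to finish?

As given, the longest chain is Ingest→Validate→Export = 5+4+8 = 17, so the finish is 17 minutes.
Clean has 8 minutes of float (longest path through it is 9).
That remains the longest chain; total 17 minutes.

17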